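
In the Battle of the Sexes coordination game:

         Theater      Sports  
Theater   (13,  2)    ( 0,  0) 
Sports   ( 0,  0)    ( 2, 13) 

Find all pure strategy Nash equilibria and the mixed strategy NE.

Pure NE: (Theater, Theater) and (Sports, Sports); Mixed NE: p = 0.8667, q = 0.1333

Work:
Check pure NE:
(Theater, Theater): (13, 2) - no unilateral deviation beneficial
(Sports, Sports): (2, 13) - no unilateral deviation beneficial
Mixed NE: P1 plays Theater with p = 0.8667, P2 plays Theater with q = 0.1333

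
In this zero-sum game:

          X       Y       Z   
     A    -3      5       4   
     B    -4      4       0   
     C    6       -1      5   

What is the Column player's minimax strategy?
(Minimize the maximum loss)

Column should play Y or Z (all achieve the minimum), value = 5

Work:
Column player minimizes Row's maximum payoff:
Column X: max payoff to Row = 6
Column Y: max payoff to Row = 5
Column Z: max payoff to Row = 5
Minimum is 5, achieved by columns Y, Z (tied).
Each of Y or Z is a minimax strategy.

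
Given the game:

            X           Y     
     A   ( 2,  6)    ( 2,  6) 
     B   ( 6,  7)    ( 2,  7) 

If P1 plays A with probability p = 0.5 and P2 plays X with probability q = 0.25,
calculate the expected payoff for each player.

E[P1] = 2.5, E[P2] = 6.5

Work:
E[P1] = p·q·π₁(A,X) + p·(1-q)·π₁(A,Y) + (1-p)·q·π₁(B,X) + (1-p)·(1-q)·π₁(B,Y)
= 0.5·0.25·2 + 0.5·0.75·2 + 0.5·0.25·6 + 0.5·0.75·2
= 2.5

E[P2] = 6.5 (similar calculation)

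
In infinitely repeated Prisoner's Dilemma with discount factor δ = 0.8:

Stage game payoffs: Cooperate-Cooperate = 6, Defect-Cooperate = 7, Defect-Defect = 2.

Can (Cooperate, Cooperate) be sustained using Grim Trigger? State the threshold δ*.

δ* = 0.2; since δ = 0.8 ≥ 0.2, cooperation can be sustained

Work:
For Grim Trigger:
Cooperate forever: 6/(1-δ)
Defect then punished: 7 + 2·δ/(1-δ)
Need: 6/(1-δ) ≥ 7 + 2·δ/(1-δ)
Solving: δ ≥ (T-R)/(T-P) = (7-6)/(7-2) = 0.2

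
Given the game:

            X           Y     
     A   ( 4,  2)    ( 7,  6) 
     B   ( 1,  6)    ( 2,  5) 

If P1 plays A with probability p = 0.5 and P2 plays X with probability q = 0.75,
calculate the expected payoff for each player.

E[P1] = 3.0, E[P2] = 4.375

Work:
E[P1] = p·q·π₁(A,X) + p·(1-q)·π₁(A,Y) + (1-p)·q·π₁(B,X) + (1-p)·(1-q)·π₁(B,Y)
= 0.5·0.75·4 + 0.5·0.25·7 + 0.5·0.75·1 + 0.5·0.25·2
= 3.0

E[P2] = 4.375 (similar calculation)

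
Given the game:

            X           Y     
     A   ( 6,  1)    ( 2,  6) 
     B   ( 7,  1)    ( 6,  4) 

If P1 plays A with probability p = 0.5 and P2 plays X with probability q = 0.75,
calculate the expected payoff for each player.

E[P1] = 5.875, E[P2] = 2.0

Work:
E[P1] = p·q·π₁(A,X) + p·(1-q)·π₁(A,Y) + (1-p)·q·π₁(B,X) + (1-p)·(1-q)·π₁(B,Y)
= 0.5·0.75·6 + 0.5·0.25·2 + 0.5·0.75·7 + 0.5·0.25·6
= 5.875

E[P2] = 2.0 (similar calculation)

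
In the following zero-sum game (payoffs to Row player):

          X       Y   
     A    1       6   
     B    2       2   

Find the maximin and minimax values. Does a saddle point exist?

Maximin = 2, Minimax = 2, Saddle: True

Work:
Row minimums: [1, 2] → maximin = 2
Column maximums: [2, 6] → minimax = 2
Saddle point exists! Game value = 2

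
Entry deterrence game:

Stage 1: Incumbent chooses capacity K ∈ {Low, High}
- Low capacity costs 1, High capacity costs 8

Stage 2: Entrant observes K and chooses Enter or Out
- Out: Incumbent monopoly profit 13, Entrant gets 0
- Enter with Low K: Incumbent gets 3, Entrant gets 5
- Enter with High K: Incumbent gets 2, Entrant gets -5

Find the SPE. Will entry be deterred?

SPE: (High, Enter|Low, Out|High); Entry deterred. Incumbent net profit = 5

Work:
After Low K: Entrant enters (5 > 0)
After High K: Entrant stays out (-5 < 0)
Incumbent: Low → 3−1=2, High → 13−8=5
Incumbent chooses High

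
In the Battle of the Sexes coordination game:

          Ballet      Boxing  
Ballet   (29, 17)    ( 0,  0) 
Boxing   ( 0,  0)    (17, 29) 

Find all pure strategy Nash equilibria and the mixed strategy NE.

Pure NE: (Ballet, Ballet) and (Boxing, Boxing); Mixed NE: p = 0.6304, q = 0.3696

Work:
Check pure NE:
(Ballet, Ballet): (29, 17) - no unilateral deviation beneficial
(Boxing, Boxing): (17, 29) - no unilateral deviation beneficial
Mixed NE: P1 plays Ballet with p = 0.6304, P2 plays Ballet with q = 0.3696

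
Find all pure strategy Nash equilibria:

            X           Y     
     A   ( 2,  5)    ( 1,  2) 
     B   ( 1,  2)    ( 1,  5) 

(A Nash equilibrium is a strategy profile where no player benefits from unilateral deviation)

Nash equilibrium: (A, X), (B, Y)

Work:
Best responses:
  P1 vs X: payoffs [2, 1] → best response A (payoff 2)
  P1 vs Y: payoffs [1, 1] → best response A/B (payoff 1)
  P2 vs A: payoffs [5, 2] → best response X (payoff 5)
  P2 vs B: payoffs [2, 5] → best response Y (payoff 5)
Mutual best responses: (A,X), (B,Y) → Nash equilibria.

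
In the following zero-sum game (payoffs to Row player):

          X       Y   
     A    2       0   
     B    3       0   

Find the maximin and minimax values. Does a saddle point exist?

Maximin = 0, Minimax = 0, Saddle: True

Work:
Row minimums: [0, 0] → maximin = 0
Column maximums: [3, 0] → minimax = 0
Saddle point exists! Game value = 0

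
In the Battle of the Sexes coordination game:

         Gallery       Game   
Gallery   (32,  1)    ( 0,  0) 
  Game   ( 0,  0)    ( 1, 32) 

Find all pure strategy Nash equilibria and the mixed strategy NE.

Pure NE: (Gallery, Gallery) and (Game, Game); Mixed NE: p = 0.9697, q = 0.0303

Work:
Check pure NE:
(Gallery, Gallery): (32, 1) - no unilateral deviation beneficial
(Game, Game): (1, 32) - no unilateral deviation beneficial
Mixed NE: P1 plays Gallery with p = 0.9697, P2 plays Gallery with q = 0.0303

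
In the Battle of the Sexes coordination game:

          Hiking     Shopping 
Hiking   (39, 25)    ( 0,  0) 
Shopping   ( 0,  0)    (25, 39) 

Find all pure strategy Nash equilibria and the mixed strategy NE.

Pure NE: (Hiking, Hiking) and (Shopping, Shopping); Mixed NE: p = 0.6094, q = 0.3906

Work:
Check pure NE:
(Hiking, Hiking): (39, 25) - no unilateral deviation beneficial
(Shopping, Shopping): (25, 39) - no unilateral deviation beneficial
Mixed NE: P1 plays Hiking with p = 0.6094, P2 plays Hiking with q = 0.3906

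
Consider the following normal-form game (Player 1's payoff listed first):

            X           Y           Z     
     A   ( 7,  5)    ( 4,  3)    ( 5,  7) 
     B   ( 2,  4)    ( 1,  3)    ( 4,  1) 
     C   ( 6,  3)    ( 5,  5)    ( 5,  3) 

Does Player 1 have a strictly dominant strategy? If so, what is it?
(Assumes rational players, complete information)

No strictly dominant strategy exists for Player 1

Work:
A strategy strictly dominates another if it gives a strictly higher payoff against every opponent action. Compare each pair of P1's strategies column-by-column:
  A vs B: [7 vs 2, 4 vs 1, 5 vs 4] → A strictly dominates B
  A vs C: [7 vs 6, 4 vs 5, 5 vs 5] → A does not strictly dominate C (column Y: 4 ≤ 5)
  B vs A: [2 vs 7, 1 vs 4, 4 vs 5] → B does not strictly dominate A (column X: 2 ≤ 7)
  B vs C: [2 vs 6, 1 vs 5, 4 vs 5] → B does not strictly dominate C (column X: 2 ≤ 6)
  C vs A: [6 vs 7, 5 vs 4, 5 vs 5] → C does not strictly dominate A (column X: 6 ≤ 7)
  C vs B: [6 vs 2, 5 vs 1, 5 vs 4] → C strictly dominates B
No single strategy strictly dominates all others → no strictly dominant strategy.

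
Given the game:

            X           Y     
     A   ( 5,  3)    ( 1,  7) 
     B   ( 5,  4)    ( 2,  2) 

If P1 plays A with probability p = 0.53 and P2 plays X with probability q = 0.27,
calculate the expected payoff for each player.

E[P1] = 2.4231, E[P2] = 4.3314

Work:
E[P1] = p·q·π₁(A,X) + p·(1-q)·π₁(A,Y) + (1-p)·q·π₁(B,X) + (1-p)·(1-q)·π₁(B,Y)
= 0.53·0.27·5 + 0.53·0.73·1 + 0.47·0.27·5 + 0.47·0.73·2
= 2.4231

E[P2] = 4.3314 (similar calculation)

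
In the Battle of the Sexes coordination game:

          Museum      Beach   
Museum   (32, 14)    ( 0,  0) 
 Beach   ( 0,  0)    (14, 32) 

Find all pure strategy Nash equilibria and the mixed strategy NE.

Pure NE: (Museum, Museum) and (Beach, Beach); Mixed NE: p = 0.6957, q = 0.3043

Work:
Check pure NE:
(Museum, Museum): (32, 14) - no unilateral deviation beneficial
(Beach, Beach): (14, 32) - no unilateral deviation beneficial
Mixed NE: P1 plays Museum with p = 0.6957, P2 plays Museum with q = 0.3043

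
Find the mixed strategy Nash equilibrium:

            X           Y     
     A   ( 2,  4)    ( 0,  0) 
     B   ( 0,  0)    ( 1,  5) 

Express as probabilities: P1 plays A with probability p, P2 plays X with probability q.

p = 0.5556, q = 0.3333

Work:
Find probabilities that make opponent indifferent:
P2 chooses q to make P1 indifferent between A and B
P1 chooses p to make P2 indifferent between X and Y
Mixed NE: P1 plays (A: 0.5556, B: 0.4444), P2 plays (X: 0.3333, Y: 0.6667)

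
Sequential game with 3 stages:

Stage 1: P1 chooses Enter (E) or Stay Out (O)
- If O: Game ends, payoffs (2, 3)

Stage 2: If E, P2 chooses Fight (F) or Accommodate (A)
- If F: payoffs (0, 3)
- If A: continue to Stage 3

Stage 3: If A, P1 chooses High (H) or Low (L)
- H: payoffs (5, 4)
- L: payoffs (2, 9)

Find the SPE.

SPE: (E, A, H); Outcome (5, 4)

Work:
Stage 3: P1 chooses H (5 vs 2)
Stage 2: P2: F->3, A->4 (anticipating H). Choose A
Stage 1: P1: O->2, E->5 (anticipating A, H). Choose E
SPE path: E -> A -> H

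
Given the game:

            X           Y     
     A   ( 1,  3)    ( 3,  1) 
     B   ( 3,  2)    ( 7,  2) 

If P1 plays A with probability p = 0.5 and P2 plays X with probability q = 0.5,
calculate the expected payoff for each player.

E[P1] = 3.5, E[P2] = 2.0

Work:
E[P1] = p·q·π₁(A,X) + p·(1-q)·π₁(A,Y) + (1-p)·q·π₁(B,X) + (1-p)·(1-q)·π₁(B,Y)
= 0.5·0.5·1 + 0.5·0.5·3 + 0.5·0.5·3 + 0.5·0.5·7
= 3.5

E[P2] = 2.0 (similar calculation)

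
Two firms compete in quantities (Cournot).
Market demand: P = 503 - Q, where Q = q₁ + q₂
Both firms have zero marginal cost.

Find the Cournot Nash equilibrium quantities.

q₁* = q₂* = 167.67; P* = 167.67

Work:
Profit: π_i = P·q_i = (a - q_i - q_j)·q_i
FOC: ∂π_i/∂q_i = a - 2q_i - q_j = 0
Reaction function: q_i = (503 - q_j)/2
Symmetry: q* = 503/3 = 167.67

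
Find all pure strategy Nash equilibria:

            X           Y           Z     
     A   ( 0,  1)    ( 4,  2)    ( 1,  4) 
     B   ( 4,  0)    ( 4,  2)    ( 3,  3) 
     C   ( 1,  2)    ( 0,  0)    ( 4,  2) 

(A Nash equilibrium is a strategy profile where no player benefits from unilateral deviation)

Nash equilibrium: (C, Z)

Work:
Best responses:
  P1 vs X: payoffs [0, 4, 1] → best response B (payoff 4)
  P1 vs Y: payoffs [4, 4, 0] → best response A/B (payoff 4)
  P1 vs Z: payoffs [1, 3, 4] → best response C (payoff 4)
  P2 vs A: payoffs [1, 2, 4] → best response Z (payoff 4)
  P2 vs B: payoffs [0, 2, 3] → best response Z (payoff 3)
  P2 vs C: payoffs [2, 0, 2] → best response X/Z (payoff 2)
Mutual best responses: (C,Z) → Nash equilibria.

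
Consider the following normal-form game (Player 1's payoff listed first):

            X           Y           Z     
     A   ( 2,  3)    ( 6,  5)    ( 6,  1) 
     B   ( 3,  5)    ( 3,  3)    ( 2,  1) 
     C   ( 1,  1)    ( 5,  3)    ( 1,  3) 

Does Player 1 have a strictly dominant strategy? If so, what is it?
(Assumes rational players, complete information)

No strictly dominant strategy exists for Player 1

Work:
A strategy strictly dominates another if it gives a strictly higher payoff against every opponent action. Compare each pair of P1's strategies column-by-column:
  A vs B: [2 vs 3, 6 vs 3, 6 vs 2] → A does not strictly dominate B (column X: 2 ≤ 3)
  A vs C: [2 vs 1, 6 vs 5, 6 vs 1] → A strictly dominates C
  B vs A: [3 vs 2, 3 vs 6, 2 vs 6] → B does not strictly dominate A (column Y: 3 ≤ 6)
  B vs C: [3 vs 1, 3 vs 5, 2 vs 1] → B does not strictly dominate C (column Y: 3 ≤ 5)
  C vs A: [1 vs 2, 5 vs 6, 1 vs 6] → C does not strictly dominate A (column X: 1 ≤ 2)
  C vs B: [1 vs 3, 5 vs 3, 1 vs 2] → C does not strictly dominate B (column X: 1 ≤ 3)
No single strategy strictly dominates all others → no strictly dominant strategy.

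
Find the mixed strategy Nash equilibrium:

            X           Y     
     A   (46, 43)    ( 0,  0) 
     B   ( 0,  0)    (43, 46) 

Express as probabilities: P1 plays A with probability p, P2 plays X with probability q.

p = 0.5169, q = 0.4831

Work:
Find probabilities that make opponent indifferent:
P2 chooses q to make P1 indifferent between A and B
P1 chooses p to make P2 indifferent between X and Y
Mixed NE: P1 plays (A: 0.5169, B: 0.4831), P2 plays (X: 0.4831, Y: 0.5169)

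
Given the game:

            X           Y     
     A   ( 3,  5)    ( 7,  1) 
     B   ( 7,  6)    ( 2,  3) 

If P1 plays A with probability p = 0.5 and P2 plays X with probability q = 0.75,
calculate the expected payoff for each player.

E[P1] = 4.875, E[P2] = 4.625

Work:
E[P1] = p·q·π₁(A,X) + p·(1-q)·π₁(A,Y) + (1-p)·q·π₁(B,X) + (1-p)·(1-q)·π₁(B,Y)
= 0.5·0.75·3 + 0.5·0.25·7 + 0.5·0.75·7 + 0.5·0.25·2
= 4.875

E[P2] = 4.625 (similar calculation)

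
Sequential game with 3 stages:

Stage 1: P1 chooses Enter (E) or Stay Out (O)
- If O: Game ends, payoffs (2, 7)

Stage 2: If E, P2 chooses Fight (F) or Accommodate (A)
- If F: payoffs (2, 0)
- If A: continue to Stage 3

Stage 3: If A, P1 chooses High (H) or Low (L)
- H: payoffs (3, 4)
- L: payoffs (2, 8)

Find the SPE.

SPE: (E, A, H); Outcome (3, 4)

Work:
Stage 3: P1 chooses H (3 vs 2)
Stage 2: P2: F->0, A->4 (anticipating H). Choose A
Stage 1: P1: O->2, E->3 (anticipating A, H). Choose E
SPE path: E -> A -> H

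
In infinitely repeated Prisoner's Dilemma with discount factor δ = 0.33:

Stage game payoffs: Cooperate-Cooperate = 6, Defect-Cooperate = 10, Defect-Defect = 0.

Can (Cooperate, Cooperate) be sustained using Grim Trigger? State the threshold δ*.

δ* = 0.4; since δ = 0.33 < 0.4, cooperation cannot be sustained

Work:
For Grim Trigger:
Cooperate forever: 6/(1-δ)
Defect then punished: 10 + 0·δ/(1-δ)
Need: 6/(1-δ) ≥ 10 + 0·δ/(1-δ)
Solving: δ ≥ (T-R)/(T-P) = (10-6)/(10-0) = 0.4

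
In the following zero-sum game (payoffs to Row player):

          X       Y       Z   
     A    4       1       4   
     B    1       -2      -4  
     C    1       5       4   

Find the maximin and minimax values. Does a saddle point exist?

Maximin = 1, Minimax = 4, Saddle: False

Work:
Row minimums: [1, -4, 1] → maximin = 1
Column maximums: [4, 5, 4] → minimax = 4
No saddle point (maximin ≠ minimax). Mixed strategy needed.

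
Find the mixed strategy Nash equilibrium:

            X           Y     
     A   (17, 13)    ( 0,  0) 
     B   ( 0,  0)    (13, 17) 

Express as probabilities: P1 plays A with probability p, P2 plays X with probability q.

p = 0.5667, q = 0.4333

Work:
Find probabilities that make opponent indifferent:
P2 chooses q to make P1 indifferent between A and B
P1 chooses p to make P2 indifferent between X and Y
Mixed NE: P1 plays (A: 0.5667, B: 0.4333), P2 plays (X: 0.4333, Y: 0.5667)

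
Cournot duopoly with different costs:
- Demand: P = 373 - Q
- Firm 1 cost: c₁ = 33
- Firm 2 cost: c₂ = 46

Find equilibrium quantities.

q₁* = 117.67, q₂* = 104.67

Work:
Reaction: q₁ = (373 - 33 - q₂)/2
Reaction: q₂ = (373 - 46 - q₁)/2
Solve simultaneously:
q₁* = (373 - 2×33 + 46)/3 = 117.67
q₂* = (373 - 2×46 + 33)/3 = 104.67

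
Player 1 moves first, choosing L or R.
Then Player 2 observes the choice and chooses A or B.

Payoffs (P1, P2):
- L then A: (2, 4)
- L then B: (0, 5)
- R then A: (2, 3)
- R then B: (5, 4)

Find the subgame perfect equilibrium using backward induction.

P1 plays R, P2 plays B after L and B after R; Payoff (5, 4)

Work:
Backward induction:
After L: P2 chooses B → P1 gets 0
After R: P2 chooses B → P1 gets 5
P1 chooses R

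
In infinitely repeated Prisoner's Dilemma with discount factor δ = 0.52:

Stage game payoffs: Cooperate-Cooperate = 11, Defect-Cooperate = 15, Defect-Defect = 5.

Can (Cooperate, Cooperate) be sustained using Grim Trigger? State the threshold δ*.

δ* = 0.4; since δ = 0.52 ≥ 0.4, cooperation can be sustained

Work:
For Grim Trigger:
Cooperate forever: 11/(1-δ)
Defect then punished: 15 + 5·δ/(1-δ)
Need: 11/(1-δ) ≥ 15 + 5·δ/(1-δ)
Solving: δ ≥ (T-R)/(T-P) = (15-11)/(15-5) = 0.4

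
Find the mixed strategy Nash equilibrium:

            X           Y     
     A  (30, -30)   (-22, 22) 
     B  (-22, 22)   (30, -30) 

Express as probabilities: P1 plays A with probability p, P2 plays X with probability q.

p = 0.5, q = 0.5

Work:
Find probabilities that make opponent indifferent:
P2 chooses q to make P1 indifferent between A and B
P1 chooses p to make P2 indifferent between X and Y
Mixed NE: P1 plays (A: 0.5, B: 0.5), P2 plays (X: 0.5, Y: 0.5)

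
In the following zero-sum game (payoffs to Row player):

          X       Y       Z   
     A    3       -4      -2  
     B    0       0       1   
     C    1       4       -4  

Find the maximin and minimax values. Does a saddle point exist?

Maximin = 0, Minimax = 1, Saddle: False

Work:
Row minimums: [-4, 0, -4] → maximin = 0
Column maximums: [3, 4, 1] → minimax = 1
No saddle point (maximin ≠ minimax). Mixed strategy needed.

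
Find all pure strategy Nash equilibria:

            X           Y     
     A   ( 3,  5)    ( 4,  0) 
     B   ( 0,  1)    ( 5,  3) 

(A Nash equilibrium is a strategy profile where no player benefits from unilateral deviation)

Nash equilibrium: (A, X), (B, Y)

Work:
Best responses:
  P1 vs X: payoffs [3, 0] → best response A (payoff 3)
  P1 vs Y: payoffs [4, 5] → best response B (payoff 5)
  P2 vs A: payoffs [5, 0] → best response X (payoff 5)
  P2 vs B: payoffs [1, 3] → best response Y (payoff 3)
Mutual best responses: (A,X), (B,Y) → Nash equilibria.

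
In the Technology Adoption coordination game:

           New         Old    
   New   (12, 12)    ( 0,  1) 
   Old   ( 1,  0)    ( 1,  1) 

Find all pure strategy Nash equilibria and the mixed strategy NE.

Pure NE: (New, New) and (Old, Old); Mixed NE: p = 0.0833, q = 0.0833

Work:
Check pure NE:
(New, New): (12, 12) - no unilateral deviation beneficial
(Old, Old): (1, 1) - no unilateral deviation beneficial
Mixed NE: P1 plays New with p = 0.0833, P2 plays New with q = 0.0833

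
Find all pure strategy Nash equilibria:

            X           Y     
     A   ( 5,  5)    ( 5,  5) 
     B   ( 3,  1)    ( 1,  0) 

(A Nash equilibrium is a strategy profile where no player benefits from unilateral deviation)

Nash equilibrium: (A, X), (A, Y)

Work:
Best responses:
  P1 vs X: payoffs [5, 3] → best response A (payoff 5)
  P1 vs Y: payoffs [5, 1] → best response A (payoff 5)
  P2 vs A: payoffs [5, 5] → best response X/Y (payoff 5)
  P2 vs B: payoffs [1, 0] → best response X (payoff 1)
Mutual best responses: (A,X), (A,Y) → Nash equilibria.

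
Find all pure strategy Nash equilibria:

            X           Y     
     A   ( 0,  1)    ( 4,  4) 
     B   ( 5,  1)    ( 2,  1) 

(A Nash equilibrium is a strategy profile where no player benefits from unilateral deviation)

Nash equilibrium: (A, Y), (B, X)

Work:
Best responses:
  P1 vs X: payoffs [0, 5] → best response B (payoff 5)
  P1 vs Y: payoffs [4, 2] → best response A (payoff 4)
  P2 vs A: payoffs [1, 4] → best response Y (payoff 4)
  P2 vs B: payoffs [1, 1] → best response X/Y (payoff 1)
Mutual best responses: (A,Y), (B,X) → Nash equilibria.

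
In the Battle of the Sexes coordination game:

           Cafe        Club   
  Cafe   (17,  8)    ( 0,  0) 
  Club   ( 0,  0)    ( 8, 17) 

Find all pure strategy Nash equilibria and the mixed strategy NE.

Pure NE: (Cafe, Cafe) and (Club, Club); Mixed NE: p = 0.68, q = 0.32

Work:
Check pure NE:
(Cafe, Cafe): (17, 8) - no unilateral deviation beneficial
(Club, Club): (8, 17) - no unilateral deviation beneficial
Mixed NE: P1 plays Cafe with p = 0.68, P2 plays Cafe with q = 0.32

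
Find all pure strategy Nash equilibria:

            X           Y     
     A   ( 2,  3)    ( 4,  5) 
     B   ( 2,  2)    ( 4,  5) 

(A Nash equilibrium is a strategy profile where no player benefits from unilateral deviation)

Nash equilibrium: (A, Y), (B, Y)

Work:
Best responses:
  P1 vs X: payoffs [2, 2] → best response A/B (payoff 2)
  P1 vs Y: payoffs [4, 4] → best response A/B (payoff 4)
  P2 vs A: payoffs [3, 5] → best response Y (payoff 5)
  P2 vs B: payoffs [2, 5] → best response Y (payoff 5)
Mutual best responses: (A,Y), (B,Y) → Nash equilibria.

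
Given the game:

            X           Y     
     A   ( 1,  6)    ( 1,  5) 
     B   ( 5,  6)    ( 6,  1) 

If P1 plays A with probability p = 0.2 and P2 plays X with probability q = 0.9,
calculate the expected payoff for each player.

E[P1] = 4.28, E[P2] = 5.58

Work:
E[P1] = p·q·π₁(A,X) + p·(1-q)·π₁(A,Y) + (1-p)·q·π₁(B,X) + (1-p)·(1-q)·π₁(B,Y)
= 0.2·0.9·1 + 0.2·0.1·1 + 0.8·0.9·5 + 0.8·0.1·6
= 4.28

E[P2] = 5.58 (similar calculation)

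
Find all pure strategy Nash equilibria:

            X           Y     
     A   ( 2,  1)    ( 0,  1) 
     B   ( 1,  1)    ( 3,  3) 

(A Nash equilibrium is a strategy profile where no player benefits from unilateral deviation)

Nash equilibrium: (A, X), (B, Y)

Work:
Best responses:
  P1 vs X: payoffs [2, 1] → best response A (payoff 2)
  P1 vs Y: payoffs [0, 3] → best response B (payoff 3)
  P2 vs A: payoffs [1, 1] → best response X/Y (payoff 1)
  P2 vs B: payoffs [1, 3] → best response Y (payoff 3)
Mutual best responses: (A,X), (B,Y) → Nash equilibria.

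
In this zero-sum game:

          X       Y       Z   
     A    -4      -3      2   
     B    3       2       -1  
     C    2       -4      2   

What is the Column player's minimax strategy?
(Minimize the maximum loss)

Column should play Y or Z (all achieve the minimum), value = 2

Work:
Column player minimizes Row's maximum payoff:
Column X: max payoff to Row = 3
Column Y: max payoff to Row = 2
Column Z: max payoff to Row = 2
Minimum is 2, achieved by columns Y, Z (tied).
Each of Y or Z is a minimax strategy.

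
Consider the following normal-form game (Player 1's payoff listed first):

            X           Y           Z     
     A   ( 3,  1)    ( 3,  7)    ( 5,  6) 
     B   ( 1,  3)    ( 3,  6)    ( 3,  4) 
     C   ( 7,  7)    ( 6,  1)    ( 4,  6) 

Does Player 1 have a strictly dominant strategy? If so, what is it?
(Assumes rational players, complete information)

No strictly dominant strategy exists for Player 1

Work:
A strategy strictly dominates another if it gives a strictly higher payoff against every opponent action. Compare each pair of P1's strategies column-by-column:
  A vs B: [3 vs 1, 3 vs 3, 5 vs 3] → A does not strictly dominate B (column Y: 3 ≤ 3)
  A vs C: [3 vs 7, 3 vs 6, 5 vs 4] → A does not strictly dominate C (column X: 3 ≤ 7)
  B vs A: [1 vs 3, 3 vs 3, 3 vs 5] → B does not strictly dominate A (column X: 1 ≤ 3)
  B vs C: [1 vs 7, 3 vs 6, 3 vs 4] → B does not strictly dominate C (column X: 1 ≤ 7)
  C vs A: [7 vs 3, 6 vs 3, 4 vs 5] → C does not strictly dominate A (column Z: 4 ≤ 5)
  C vs B: [7 vs 1, 6 vs 3, 4 vs 3] → C strictly dominates B
No single strategy strictly dominates all others → no strictly dominant strategy.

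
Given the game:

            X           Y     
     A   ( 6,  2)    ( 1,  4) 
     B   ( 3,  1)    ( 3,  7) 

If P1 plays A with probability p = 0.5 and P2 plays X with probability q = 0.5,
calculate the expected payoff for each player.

E[P1] = 3.25, E[P2] = 3.5

Work:
E[P1] = p·q·π₁(A,X) + p·(1-q)·π₁(A,Y) + (1-p)·q·π₁(B,X) + (1-p)·(1-q)·π₁(B,Y)
= 0.5·0.5·6 + 0.5·0.5·1 + 0.5·0.5·3 + 0.5·0.5·3
= 3.25

E[P2] = 3.5 (similar calculation)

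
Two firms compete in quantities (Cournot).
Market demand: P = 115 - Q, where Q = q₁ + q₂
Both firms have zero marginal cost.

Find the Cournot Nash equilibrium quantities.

q₁* = q₂* = 38.33; P* = 38.33

Work:
Profit: π_i = P·q_i = (a - q_i - q_j)·q_i
FOC: ∂π_i/∂q_i = a - 2q_i - q_j = 0
Reaction function: q_i = (115 - q_j)/2
Symmetry: q* = 115/3 = 38.33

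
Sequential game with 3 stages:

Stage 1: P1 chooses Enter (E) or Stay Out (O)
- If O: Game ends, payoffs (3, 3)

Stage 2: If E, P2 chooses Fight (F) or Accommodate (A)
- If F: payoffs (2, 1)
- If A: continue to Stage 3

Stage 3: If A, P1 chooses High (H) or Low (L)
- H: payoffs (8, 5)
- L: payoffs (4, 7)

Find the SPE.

SPE: (E, A, H); Outcome (8, 5)

Work:
Stage 3: P1 chooses H (8 vs 4)
Stage 2: P2: F->1, A->5 (anticipating H). Choose A
Stage 1: P1: O->3, E->8 (anticipating A, H). Choose E
SPE path: E -> A -> H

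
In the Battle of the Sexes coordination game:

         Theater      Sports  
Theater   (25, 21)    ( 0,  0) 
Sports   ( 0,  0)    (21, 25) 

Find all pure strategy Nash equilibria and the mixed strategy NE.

Pure NE: (Theater, Theater) and (Sports, Sports); Mixed NE: p = 0.5435, q = 0.4565

Work:
Check pure NE:
(Theater, Theater): (25, 21) - no unilateral deviation beneficial
(Sports, Sports): (21, 25) - no unilateral deviation beneficial
Mixed NE: P1 plays Theater with p = 0.5435, P2 plays Theater with q = 0.4565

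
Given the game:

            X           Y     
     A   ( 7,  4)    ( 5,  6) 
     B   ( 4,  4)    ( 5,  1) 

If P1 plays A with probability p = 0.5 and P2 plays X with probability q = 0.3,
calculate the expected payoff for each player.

E[P1] = 5.15, E[P2] = 3.65

Work:
E[P1] = p·q·π₁(A,X) + p·(1-q)·π₁(A,Y) + (1-p)·q·π₁(B,X) + (1-p)·(1-q)·π₁(B,Y)
= 0.5·0.3·7 + 0.5·0.7·5 + 0.5·0.3·4 + 0.5·0.7·5
= 5.15

E[P2] = 3.65 (similar calculation)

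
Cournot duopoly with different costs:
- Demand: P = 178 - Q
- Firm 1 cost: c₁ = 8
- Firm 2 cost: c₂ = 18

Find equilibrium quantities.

q₁* = 60.0, q₂* = 50.0

Work:
Reaction: q₁ = (178 - 8 - q₂)/2
Reaction: q₂ = (178 - 18 - q₁)/2
Solve simultaneously:
q₁* = (178 - 2×8 + 18)/3 = 60.0
q₂* = (178 - 2×18 + 8)/3 = 50.0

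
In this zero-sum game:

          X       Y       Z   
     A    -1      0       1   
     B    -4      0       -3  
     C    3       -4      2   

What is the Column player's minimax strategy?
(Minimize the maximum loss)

Column should play Y, value = 0

Work:
Column player minimizes Row's maximum payoff:
Column X: max payoff to Row = 3
Column Y: max payoff to Row = 0
Column Z: max payoff to Row = 2
Minimum is 0, achieved by column Y.
Minimax strategy: Y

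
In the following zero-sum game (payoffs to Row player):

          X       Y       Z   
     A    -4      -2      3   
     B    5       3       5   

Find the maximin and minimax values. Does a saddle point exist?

Maximin = 3, Minimax = 3, Saddle: True

Work:
Row minimums: [-4, 3] → maximin = 3
Column maximums: [5, 3, 5] → minimax = 3
Saddle point exists! Game value = 3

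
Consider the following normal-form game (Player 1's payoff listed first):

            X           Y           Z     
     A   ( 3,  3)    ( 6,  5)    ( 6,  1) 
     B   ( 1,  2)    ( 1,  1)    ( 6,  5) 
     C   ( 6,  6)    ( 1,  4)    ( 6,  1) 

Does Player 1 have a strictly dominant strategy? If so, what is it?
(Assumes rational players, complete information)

No strictly dominant strategy exists for Player 1

Work:
A strategy strictly dominates another if it gives a strictly higher payoff against every opponent action. Compare each pair of P1's strategies column-by-column:
  A vs B: [3 vs 1, 6 vs 1, 6 vs 6] → A does not strictly dominate B (column Z: 6 ≤ 6)
  A vs C: [3 vs 6, 6 vs 1, 6 vs 6] → A does not strictly dominate C (column X: 3 ≤ 6)
  B vs A: [1 vs 3, 1 vs 6, 6 vs 6] → B does not strictly dominate A (column X: 1 ≤ 3)
  B vs C: [1 vs 6, 1 vs 1, 6 vs 6] → B does not strictly dominate C (column X: 1 ≤ 6)
  C vs A: [6 vs 3, 1 vs 6, 6 vs 6] → C does not strictly dominate A (column Y: 1 ≤ 6)
  C vs B: [6 vs 1, 1 vs 1, 6 vs 6] → C does not strictly dominate B (column Y: 1 ≤ 1)
No single strategy strictly dominates all others → no strictly dominant strategy.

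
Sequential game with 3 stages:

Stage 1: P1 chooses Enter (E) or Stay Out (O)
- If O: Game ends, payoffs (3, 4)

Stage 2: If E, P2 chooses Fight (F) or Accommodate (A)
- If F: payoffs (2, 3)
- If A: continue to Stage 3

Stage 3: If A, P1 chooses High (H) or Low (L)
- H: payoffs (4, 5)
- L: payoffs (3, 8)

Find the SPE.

SPE: (E, A, H); Outcome (4, 5)

Work:
Stage 3: P1 chooses H (4 vs 3)
Stage 2: P2: F->3, A->5 (anticipating H). Choose A
Stage 1: P1: O->3, E->4 (anticipating A, H). Choose E
SPE path: E -> A -> H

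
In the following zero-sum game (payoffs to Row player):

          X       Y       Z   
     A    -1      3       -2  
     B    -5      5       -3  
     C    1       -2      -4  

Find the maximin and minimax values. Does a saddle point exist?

Maximin = -2, Minimax = -2, Saddle: True

Work:
Row minimums: [-2, -5, -4] → maximin = -2
Column maximums: [1, 5, -2] → minimax = -2
Saddle point exists! Game value = -2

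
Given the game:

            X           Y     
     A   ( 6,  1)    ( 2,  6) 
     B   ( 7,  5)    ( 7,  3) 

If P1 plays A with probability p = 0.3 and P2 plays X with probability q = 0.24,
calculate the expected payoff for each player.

E[P1] = 5.788, E[P2] = 3.876

Work:
E[P1] = p·q·π₁(A,X) + p·(1-q)·π₁(A,Y) + (1-p)·q·π₁(B,X) + (1-p)·(1-q)·π₁(B,Y)
= 0.3·0.24·6 + 0.3·0.76·2 + 0.7·0.24·7 + 0.7·0.76·7
= 5.788

E[P2] = 3.876 (similar calculation)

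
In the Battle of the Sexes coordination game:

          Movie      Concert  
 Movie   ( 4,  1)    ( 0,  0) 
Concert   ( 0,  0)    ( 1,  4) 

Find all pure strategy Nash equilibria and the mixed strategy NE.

Pure NE: (Movie, Movie) and (Concert, Concert); Mixed NE: p = 0.8, q = 0.2

Work:
Check pure NE:
(Movie, Movie): (4, 1) - no unilateral deviation beneficial
(Concert, Concert): (1, 4) - no unilateral deviation beneficial
Mixed NE: P1 plays Movie with p = 0.8, P2 plays Movie with q = 0.2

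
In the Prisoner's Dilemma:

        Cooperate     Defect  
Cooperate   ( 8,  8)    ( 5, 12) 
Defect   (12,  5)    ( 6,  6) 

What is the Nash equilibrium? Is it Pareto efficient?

(Defect, Defect) is NE; not Pareto efficient

Work:
Defect dominates Cooperate for both players:
If P2 cooperates: Defect (12) > Cooperate (8)
If P2 defects: Defect (6) > Cooperate (5)
NE: (Defect, Defect) with payoff (6, 6)
But (Cooperate, Cooperate) = (8, 8) Pareto dominates (6, 6)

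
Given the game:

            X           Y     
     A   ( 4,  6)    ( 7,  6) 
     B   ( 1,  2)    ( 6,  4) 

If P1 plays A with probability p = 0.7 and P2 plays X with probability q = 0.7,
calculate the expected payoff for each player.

E[P1] = 4.18, E[P2] = 4.98

Work:
E[P1] = p·q·π₁(A,X) + p·(1-q)·π₁(A,Y) + (1-p)·q·π₁(B,X) + (1-p)·(1-q)·π₁(B,Y)
= 0.7·0.7·4 + 0.7·0.3·7 + 0.3·0.7·1 + 0.3·0.3·6
= 4.18

E[P2] = 4.98 (similar calculation)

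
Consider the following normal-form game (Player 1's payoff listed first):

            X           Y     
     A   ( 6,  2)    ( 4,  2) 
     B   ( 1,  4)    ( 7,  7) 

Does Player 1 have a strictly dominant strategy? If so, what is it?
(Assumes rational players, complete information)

No strictly dominant strategy exists for Player 1

Work:
A strategy strictly dominates another if it gives a strictly higher payoff against every opponent action. Compare each pair of P1's strategies column-by-column:
  A vs B: [6 vs 1, 4 vs 7] → A does not strictly dominate B (column Y: 4 ≤ 7)
  B vs A: [1 vs 6, 7 vs 4] → B does not strictly dominate A (column X: 1 ≤ 6)
No single strategy strictly dominates all others → no strictly dominant strategy.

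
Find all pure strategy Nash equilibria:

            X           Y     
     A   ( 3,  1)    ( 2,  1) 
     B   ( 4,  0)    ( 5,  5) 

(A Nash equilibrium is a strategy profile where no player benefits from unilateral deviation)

Nash equilibrium: (B, Y)

Work:
Best responses:
  P1 vs X: payoffs [3, 4] → best response B (payoff 4)
  P1 vs Y: payoffs [2, 5] → best response B (payoff 5)
  P2 vs A: payoffs [1, 1] → best response X/Y (payoff 1)
  P2 vs B: payoffs [0, 5] → best response Y (payoff 5)
Mutual best responses: (B,Y) → Nash equilibria.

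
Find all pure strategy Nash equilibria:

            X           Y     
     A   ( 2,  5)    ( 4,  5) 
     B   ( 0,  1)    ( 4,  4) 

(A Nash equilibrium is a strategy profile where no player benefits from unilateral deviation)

Nash equilibrium: (A, X), (A, Y), (B, Y)

Work:
Best responses:
  P1 vs X: payoffs [2, 0] → best response A (payoff 2)
  P1 vs Y: payoffs [4, 4] → best response A/B (payoff 4)
  P2 vs A: payoffs [5, 5] → best response X/Y (payoff 5)
  P2 vs B: payoffs [1, 4] → best response Y (payoff 4)
Mutual best responses: (A,X), (A,Y), (B,Y) → Nash equilibria.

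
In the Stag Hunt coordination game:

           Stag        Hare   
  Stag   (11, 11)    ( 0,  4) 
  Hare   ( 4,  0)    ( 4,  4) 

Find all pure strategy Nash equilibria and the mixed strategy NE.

Pure NE: (Stag, Stag) and (Hare, Hare); Mixed NE: p = 0.3636, q = 0.3636

Work:
Check pure NE:
(Stag, Stag): (11, 11) - no unilateral deviation beneficial
(Hare, Hare): (4, 4) - no unilateral deviation beneficial
Mixed NE: P1 plays Stag with p = 0.3636, P2 plays Stag with q = 0.3636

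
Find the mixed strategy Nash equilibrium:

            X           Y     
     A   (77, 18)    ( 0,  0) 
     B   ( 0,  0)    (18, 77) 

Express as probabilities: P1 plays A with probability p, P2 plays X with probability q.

p = 0.8105, q = 0.1895

Work:
Find probabilities that make opponent indifferent:
P2 chooses q to make P1 indifferent between A and B
P1 chooses p to make P2 indifferent between X and Y
Mixed NE: P1 plays (A: 0.8105, B: 0.1895), P2 plays (X: 0.1895, Y: 0.8105)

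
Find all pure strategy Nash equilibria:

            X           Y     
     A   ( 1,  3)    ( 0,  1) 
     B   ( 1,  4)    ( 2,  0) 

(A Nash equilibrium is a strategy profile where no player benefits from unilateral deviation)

Nash equilibrium: (A, X), (B, X)

Work:
Best responses:
  P1 vs X: payoffs [1, 1] → best response A/B (payoff 1)
  P1 vs Y: payoffs [0, 2] → best response B (payoff 2)
  P2 vs A: payoffs [3, 1] → best response X (payoff 3)
  P2 vs B: payoffs [4, 0] → best response X (payoff 4)
Mutual best responses: (A,X), (B,X) → Nash equilibria.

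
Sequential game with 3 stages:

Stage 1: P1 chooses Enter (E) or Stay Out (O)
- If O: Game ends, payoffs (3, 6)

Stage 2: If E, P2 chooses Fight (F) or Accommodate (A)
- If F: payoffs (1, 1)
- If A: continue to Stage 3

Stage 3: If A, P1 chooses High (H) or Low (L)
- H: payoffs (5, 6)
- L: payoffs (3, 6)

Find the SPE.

SPE: (E, A, H); Outcome (5, 6)

Work:
Stage 3: P1 chooses H (5 vs 3)
Stage 2: P2: F->1, A->6 (anticipating H). Choose A
Stage 1: P1: O->3, E->5 (anticipating A, H). Choose E
SPE path: E -> A -> H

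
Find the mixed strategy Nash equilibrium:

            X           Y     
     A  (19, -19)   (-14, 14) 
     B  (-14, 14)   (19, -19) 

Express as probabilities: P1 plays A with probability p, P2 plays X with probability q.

p = 0.5, q = 0.5

Work:
Find probabilities that make opponent indifferent:
P2 chooses q to make P1 indifferent between A and B
P1 chooses p to make P2 indifferent between X and Y
Mixed NE: P1 plays (A: 0.5, B: 0.5), P2 plays (X: 0.5, Y: 0.5)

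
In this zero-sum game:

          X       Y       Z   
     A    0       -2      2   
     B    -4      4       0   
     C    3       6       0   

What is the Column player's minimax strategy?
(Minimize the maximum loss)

Column should play Z, value = 2

Work:
Column player minimizes Row's maximum payoff:
Column X: max payoff to Row = 3
Column Y: max payoff to Row = 6
Column Z: max payoff to Row = 2
Minimum is 2, achieved by column Z.
Minimax strategy: Z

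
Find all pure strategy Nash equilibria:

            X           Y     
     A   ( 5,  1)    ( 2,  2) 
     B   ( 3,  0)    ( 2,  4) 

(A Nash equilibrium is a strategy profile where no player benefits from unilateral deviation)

Nash equilibrium: (A, Y), (B, Y)

Work:
Best responses:
  P1 vs X: payoffs [5, 3] → best response A (payoff 5)
  P1 vs Y: payoffs [2, 2] → best response A/B (payoff 2)
  P2 vs A: payoffs [1, 2] → best response Y (payoff 2)
  P2 vs B: payoffs [0, 4] → best response Y (payoff 4)
Mutual best responses: (A,Y), (B,Y) → Nash equilibria.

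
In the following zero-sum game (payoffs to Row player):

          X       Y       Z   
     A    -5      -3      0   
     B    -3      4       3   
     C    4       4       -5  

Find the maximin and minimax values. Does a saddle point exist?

Maximin = -3, Minimax = 3, Saddle: False

Work:
Row minimums: [-5, -3, -5] → maximin = -3
Column maximums: [4, 4, 3] → minimax = 3
No saddle point (maximin ≠ minimax). Mixed strategy needed.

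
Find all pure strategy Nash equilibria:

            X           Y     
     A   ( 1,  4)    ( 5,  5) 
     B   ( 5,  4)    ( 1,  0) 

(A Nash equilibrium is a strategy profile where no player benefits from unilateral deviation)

Nash equilibrium: (A, Y), (B, X)

Work:
Best responses:
  P1 vs X: payoffs [1, 5] → best response B (payoff 5)
  P1 vs Y: payoffs [5, 1] → best response A (payoff 5)
  P2 vs A: payoffs [4, 5] → best response Y (payoff 5)
  P2 vs B: payoffs [4, 0] → best response X (payoff 4)
Mutual best responses: (A,Y), (B,X) → Nash equilibria.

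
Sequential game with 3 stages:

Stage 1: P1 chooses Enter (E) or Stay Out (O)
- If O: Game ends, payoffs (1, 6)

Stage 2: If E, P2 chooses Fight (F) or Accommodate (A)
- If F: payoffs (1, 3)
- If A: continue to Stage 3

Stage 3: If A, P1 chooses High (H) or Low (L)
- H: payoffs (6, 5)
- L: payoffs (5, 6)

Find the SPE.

SPE: (E, A, H); Outcome (6, 5)

Work:
Stage 3: P1 chooses H (6 vs 5)
Stage 2: P2: F->3, A->5 (anticipating H). Choose A
Stage 1: P1: O->1, E->6 (anticipating A, H). Choose E
SPE path: E -> A -> H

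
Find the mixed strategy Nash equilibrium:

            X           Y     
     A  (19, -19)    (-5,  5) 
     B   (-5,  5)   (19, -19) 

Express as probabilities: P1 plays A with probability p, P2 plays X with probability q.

p = 0.5, q = 0.5

Work:
Find probabilities that make opponent indifferent:
P2 chooses q to make P1 indifferent between A and B
P1 chooses p to make P2 indifferent between X and Y
Mixed NE: P1 plays (A: 0.5, B: 0.5), P2 plays (X: 0.5, Y: 0.5)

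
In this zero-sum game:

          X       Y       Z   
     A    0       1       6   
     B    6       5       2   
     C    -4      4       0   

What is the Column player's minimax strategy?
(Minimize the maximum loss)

Column should play Y, value = 5

Work:
Column player minimizes Row's maximum payoff:
Column X: max payoff to Row = 6
Column Y: max payoff to Row = 5
Column Z: max payoff to Row = 6
Minimum is 5, achieved by column Y.
Minimax strategy: Y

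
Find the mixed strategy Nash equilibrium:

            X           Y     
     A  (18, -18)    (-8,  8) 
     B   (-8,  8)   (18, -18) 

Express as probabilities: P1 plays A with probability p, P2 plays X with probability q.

p = 0.5, q = 0.5

Work:
Find probabilities that make opponent indifferent:
P2 chooses q to make P1 indifferent between A and B
P1 chooses p to make P2 indifferent between X and Y
Mixed NE: P1 plays (A: 0.5, B: 0.5), P2 plays (X: 0.5, Y: 0.5)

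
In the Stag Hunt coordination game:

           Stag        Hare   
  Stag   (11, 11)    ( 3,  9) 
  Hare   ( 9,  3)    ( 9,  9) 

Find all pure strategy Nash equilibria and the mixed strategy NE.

Pure NE: (Stag, Stag) and (Hare, Hare); Mixed NE: p = 0.75, q = 0.75

Work:
Check pure NE:
(Stag, Stag): (11, 11) - no unilateral deviation beneficial
(Hare, Hare): (9, 9) - no unilateral deviation beneficial
Mixed NE: P1 plays Stag with p = 0.75, P2 plays Stag with q = 0.75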